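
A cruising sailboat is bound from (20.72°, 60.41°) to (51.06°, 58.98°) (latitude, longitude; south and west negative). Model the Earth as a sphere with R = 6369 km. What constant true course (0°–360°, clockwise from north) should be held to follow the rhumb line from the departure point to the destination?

357.9°

Meridional parts: M(φ₁)=+0.3698, M(φ₂)=+1.0398 → ΔM = +0.6700;  Δλ = -0.0250 rad
tan C = Δλ / ΔM = -0.0373 → C = 357.87°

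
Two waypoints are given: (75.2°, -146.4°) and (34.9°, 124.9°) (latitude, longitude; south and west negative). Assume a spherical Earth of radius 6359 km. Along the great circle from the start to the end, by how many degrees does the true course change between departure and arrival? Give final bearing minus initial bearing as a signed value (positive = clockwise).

-81.0°

At departure: θ₁ = atan2(sin Δλ cos φ₂, cos φ₁ sin φ₂ − sin φ₁ cos φ₂ cos Δλ) = 278.88°
At arrival: θ₂ = atan2(sin Δλ cos φ₁, −cos φ₂ sin φ₁ + sin φ₂ cos φ₁ cos Δλ) = 197.92°
Δθ = θ₂ − θ₁ = -81.0°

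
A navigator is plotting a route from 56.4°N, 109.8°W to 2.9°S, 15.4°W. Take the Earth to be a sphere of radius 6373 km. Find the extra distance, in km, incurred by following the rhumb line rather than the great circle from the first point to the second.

373 km

Great circle: cos σ = sin φ₁ sin φ₂ + cos φ₁ cos φ₂ cos Δλ,  σ = 1.6554 rad → d_gc = 10550.11 km
Rhumb line: Δψ = -1.2482, q = Δφ/Δψ = 0.8292, d_rh = R√(Δφ²+q²Δλ²) = 10922.64 km
Excess = 10922.64 − 10550.11 = 372.53 ≈ 373 km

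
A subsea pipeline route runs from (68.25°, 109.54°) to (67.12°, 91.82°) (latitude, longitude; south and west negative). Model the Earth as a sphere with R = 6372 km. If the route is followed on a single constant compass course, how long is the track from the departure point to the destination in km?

759 km

Δψ = ln[tan(π/4+φ₂/2)/tan(π/4+φ₁/2)] = -0.0520;  Δφ = -0.0197 rad,  Δλ = -0.3093 rad
q = Δφ/Δψ = 0.3796
d = R·√(Δφ² + q²Δλ²) = 6372·0.11905 = 759 km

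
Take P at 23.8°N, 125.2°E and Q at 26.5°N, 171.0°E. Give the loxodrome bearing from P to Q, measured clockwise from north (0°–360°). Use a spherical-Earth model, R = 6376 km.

86.3°

Meridional parts: M(φ₁)=+0.4279, M(φ₂)=+0.4799 → ΔM = +0.0521;  Δλ = +0.7994 rad
tan C = Δλ / ΔM = +15.3528 → C = 86.27°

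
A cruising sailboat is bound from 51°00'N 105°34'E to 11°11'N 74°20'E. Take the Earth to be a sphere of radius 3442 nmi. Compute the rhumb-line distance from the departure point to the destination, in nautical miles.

Δψ = ln[tan(π/4+φ₂/2)/tan(π/4+φ₁/2)] = -0.8417;  Δφ = -0.6949 rad,  Δλ = -0.5451 rad
q = Δφ/Δψ = 0.8256
d = R·√(Δφ² + q²Δλ²) = 3442·0.82795 = 2850 nmi

2850 nmi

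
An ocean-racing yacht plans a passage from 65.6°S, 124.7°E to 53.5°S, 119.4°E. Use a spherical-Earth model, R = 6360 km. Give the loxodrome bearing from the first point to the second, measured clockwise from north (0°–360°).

Δψ = ln[tan(π/4+φ₂/2)/tan(π/4+φ₁/2)] = +0.4221
Δλ = -0.0925 rad (taken the short way round)
course = atan2(Δλ, Δψ) = 347.64°

347.6°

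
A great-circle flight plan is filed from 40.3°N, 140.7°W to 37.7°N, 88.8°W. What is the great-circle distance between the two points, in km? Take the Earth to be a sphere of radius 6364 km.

4425 km

cos σ = sin φ₁ sin φ₂ + cos φ₁ cos φ₂ cos Δλ
      = sin(40.30°)sin(37.70°) + cos(40.30°)cos(37.70°)cos(51.90°) = 0.7679
σ = 39.837° → d = Rσ = 6364·0.69528 = 4425 km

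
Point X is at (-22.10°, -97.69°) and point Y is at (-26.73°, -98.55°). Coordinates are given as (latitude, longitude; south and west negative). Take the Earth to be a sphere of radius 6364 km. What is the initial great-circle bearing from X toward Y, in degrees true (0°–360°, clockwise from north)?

189.4°

N = sin Δλ·cos φ₂ = -0.0134;  D = cos φ₁ sin φ₂ − sin φ₁ cos φ₂ cos Δλ = -0.0808
initial course = atan2(N, D) = 189.42°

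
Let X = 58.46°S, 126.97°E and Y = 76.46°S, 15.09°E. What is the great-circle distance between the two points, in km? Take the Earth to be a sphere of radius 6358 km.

4269 km

Haversine: a = sin²(Δφ/2)+cos φ₁ cos φ₂ sin²(Δλ/2) = 0.10853;  σ = 2·atan2(√a,√(1−a))
σ = 38.469° → d = Rσ = 6358·0.67141 = 4269 km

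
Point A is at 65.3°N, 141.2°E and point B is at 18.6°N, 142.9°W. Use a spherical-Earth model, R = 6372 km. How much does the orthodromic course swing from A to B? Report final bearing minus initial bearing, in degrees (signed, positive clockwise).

At departure: θ₁ = atan2(sin Δλ cos φ₂, cos φ₁ sin φ₂ − sin φ₁ cos φ₂ cos Δλ) = 94.76°
At arrival: θ₂ = atan2(sin Δλ cos φ₁, −cos φ₂ sin φ₁ + sin φ₂ cos φ₁ cos Δλ) = 153.94°
Δθ = θ₂ − θ₁ = +59.2°

+59.2°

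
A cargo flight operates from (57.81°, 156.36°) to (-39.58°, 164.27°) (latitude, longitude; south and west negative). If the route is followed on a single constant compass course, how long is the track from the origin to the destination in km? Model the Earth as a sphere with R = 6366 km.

10847 km

Rhumb course C = atan2(Δλ, Δψ) with Δψ = ln[tan(π/4+φ₂/2)/tan(π/4+φ₁/2)] = -1.9963, Δλ = +0.1381 → C = 176.04°
d = R·|Δφ| / |cos C| = 6366·1.69978 / 0.99762 = 10847 km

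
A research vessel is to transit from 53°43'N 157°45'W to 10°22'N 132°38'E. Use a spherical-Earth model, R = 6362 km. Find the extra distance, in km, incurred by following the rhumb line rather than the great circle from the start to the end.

Great circle: cos σ = sin φ₁ sin φ₂ + cos φ₁ cos φ₂ cos Δλ,  σ = 1.2156 rad → d_gc = 7733.43 km
Rhumb line: Δψ = -0.9339, q = Δφ/Δψ = 0.8102, d_rh = R√(Δφ²+q²Δλ²) = 7898.86 km
Excess = 7898.86 − 7733.43 = 165.43 ≈ 165 km

165 km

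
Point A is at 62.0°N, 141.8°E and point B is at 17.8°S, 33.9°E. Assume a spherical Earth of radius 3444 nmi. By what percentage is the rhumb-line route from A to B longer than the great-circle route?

Great circle: σ = 1.9903 rad → d_gc = Rσ = 6854.6 nmi
Rhumb: Δφ = -1.3928, Δλ = -1.8832, Δψ = -1.7048, q = Δφ/Δψ = 0.8170 → d_rh = R√(Δφ²+q²Δλ²) = 7147.4 nmi
Excess = (7147.4 − 6854.6) / 6854.6 = 292.8 / 6854.6 = 4.27% ≈ 4.3%

4.3%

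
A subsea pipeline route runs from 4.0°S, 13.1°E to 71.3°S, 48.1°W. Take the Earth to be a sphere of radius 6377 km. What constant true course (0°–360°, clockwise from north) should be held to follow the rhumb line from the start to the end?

211.6°

Δψ = ln[tan(π/4+φ₂/2)/tan(π/4+φ₁/2)] = -1.7340
Δλ = -1.0681 rad (taken the short way round)
course = atan2(Δλ, Δψ) = 211.63°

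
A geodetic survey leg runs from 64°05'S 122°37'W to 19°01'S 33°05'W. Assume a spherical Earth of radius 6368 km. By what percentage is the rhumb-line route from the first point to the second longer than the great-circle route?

5.6%

Great circle: σ = 1.2698 rad → d_gc = Rσ = 8086.3 km
Rhumb: Δφ = +0.7866, Δλ = +1.5627, Δψ = +1.1311, q = Δφ/Δψ = 0.6954 → d_rh = R√(Δφ²+q²Δλ²) = 8542.6 km
Excess = (8542.6 − 8086.3) / 8086.3 = 456.3 / 8086.3 = 5.64% ≈ 5.6%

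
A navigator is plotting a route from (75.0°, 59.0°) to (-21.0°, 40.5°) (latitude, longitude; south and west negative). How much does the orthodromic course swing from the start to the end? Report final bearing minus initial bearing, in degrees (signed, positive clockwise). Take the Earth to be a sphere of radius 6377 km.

Initial bearing θ₁ = atan2(sin Δλ cos φ₂, cos φ₁ sin φ₂ − sin φ₁ cos φ₂ cos Δλ) = 197.35°
Final bearing θ₂ = (initial bearing from the destination back to the start) + 180° = 184.74°
Δθ = θ₂ − θ₁ = -12.6°

-12.6°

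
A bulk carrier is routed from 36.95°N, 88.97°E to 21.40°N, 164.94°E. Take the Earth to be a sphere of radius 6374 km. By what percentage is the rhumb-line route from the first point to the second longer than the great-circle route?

Great circle: σ = 1.1596 rad → d_gc = Rσ = 7391.2 km
Rhumb: Δφ = -0.2714, Δλ = +1.3259, Δψ = -0.3124, q = Δφ/Δψ = 0.8688 → d_rh = R√(Δφ²+q²Δλ²) = 7543.4 km
Excess = (7543.4 − 7391.2) / 7391.2 = 152.2 / 7391.2 = 2.06% ≈ 2.1%

2.1%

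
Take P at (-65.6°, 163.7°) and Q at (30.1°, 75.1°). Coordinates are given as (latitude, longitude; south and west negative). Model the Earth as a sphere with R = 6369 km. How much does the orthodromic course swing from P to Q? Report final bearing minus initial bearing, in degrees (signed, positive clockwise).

Initial bearing θ₁ = atan2(sin Δλ cos φ₂, cos φ₁ sin φ₂ − sin φ₁ cos φ₂ cos Δλ) = 284.67°
Final bearing θ₂ = (initial bearing from the destination back to the start) + 180° = 332.49°
Δθ = θ₂ − θ₁ = +47.8°

+47.8°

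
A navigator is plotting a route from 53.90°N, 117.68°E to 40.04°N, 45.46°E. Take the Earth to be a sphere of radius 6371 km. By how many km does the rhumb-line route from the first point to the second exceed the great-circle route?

214 km

Great circle: cos σ = sin φ₁ sin φ₂ + cos φ₁ cos φ₂ cos Δλ,  σ = 0.8532 rad → d_gc = 5436.0 km
Rhumb line: Δψ = -0.3574, q = Δφ/Δψ = 0.6769, d_rh = R√(Δφ²+q²Δλ²) = 5649.8 km
Excess = 5649.8 − 5436.0 = 213.8 ≈ 214 km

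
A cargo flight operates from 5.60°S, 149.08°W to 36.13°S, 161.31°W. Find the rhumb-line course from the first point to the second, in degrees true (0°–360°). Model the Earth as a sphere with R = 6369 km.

200.2°

Δψ = ln[tan(π/4+φ₂/2)/tan(π/4+φ₁/2)] = -0.5792
Δλ = -0.2135 rad (taken the short way round)
course = atan2(Δλ, Δψ) = 200.23°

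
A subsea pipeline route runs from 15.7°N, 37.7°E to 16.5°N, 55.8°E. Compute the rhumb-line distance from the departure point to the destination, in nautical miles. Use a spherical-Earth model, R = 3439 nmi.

1045 nmi

Δψ = ln[tan(π/4+φ₂/2)/tan(π/4+φ₁/2)] = +0.0145;  Δφ = +0.0140 rad,  Δλ = +0.3159 rad
q = Δφ/Δψ = 0.9608
d = R·√(Δφ² + q²Δλ²) = 3439·0.30383 = 1045 nmi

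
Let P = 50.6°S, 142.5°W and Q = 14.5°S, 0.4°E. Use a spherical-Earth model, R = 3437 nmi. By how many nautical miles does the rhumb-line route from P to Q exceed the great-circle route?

Great circle: cos σ = sin φ₁ sin φ₂ + cos φ₁ cos φ₂ cos Δλ,  σ = 1.8720 rad → d_gc = 6434.0 nmi
Rhumb line: Δψ = +0.7713, q = Δφ/Δψ = 0.8169, d_rh = R√(Δφ²+q²Δλ²) = 7330.0 nmi
Excess = 7330.0 − 6434.0 = 896.0 ≈ 896 nmi

896 nmi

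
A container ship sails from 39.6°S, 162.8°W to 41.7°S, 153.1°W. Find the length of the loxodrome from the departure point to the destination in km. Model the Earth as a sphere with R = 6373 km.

851 km

Rhumb course C = atan2(Δλ, Δψ) with Δψ = ln[tan(π/4+φ₂/2)/tan(π/4+φ₁/2)] = -0.0483, Δλ = +0.1693 → C = 105.93°
d = R·|Δφ| / |cos C| = 6373·0.03665 / 0.27443 = 851 km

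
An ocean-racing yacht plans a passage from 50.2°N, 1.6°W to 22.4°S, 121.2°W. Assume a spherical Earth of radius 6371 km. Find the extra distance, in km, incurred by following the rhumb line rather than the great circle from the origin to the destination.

381 km

Great circle: cos σ = sin φ₁ sin φ₂ + cos φ₁ cos φ₂ cos Δλ,  σ = 2.1958 rad → d_gc = 13989.4 km
Rhumb line: Δψ = -1.4174, q = Δφ/Δψ = 0.8939, d_rh = R√(Δφ²+q²Δλ²) = 14370.3 km
Excess = 14370.3 − 13989.4 = 380.9 ≈ 381 km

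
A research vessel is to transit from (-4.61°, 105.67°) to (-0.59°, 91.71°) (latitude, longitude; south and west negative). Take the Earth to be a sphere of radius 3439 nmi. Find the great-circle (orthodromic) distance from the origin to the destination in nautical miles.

871 nmi

Haversine: a = sin²(Δφ/2)+cos φ₁ cos φ₂ sin²(Δλ/2) = 0.01595;  σ = 2·atan2(√a,√(1−a))
σ = 14.511° → d = Rσ = 3439·0.25326 = 871 nmi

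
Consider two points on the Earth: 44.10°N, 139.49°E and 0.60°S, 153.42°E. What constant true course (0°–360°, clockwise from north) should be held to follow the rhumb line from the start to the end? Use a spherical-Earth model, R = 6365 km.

Meridional parts: M(φ₁)=+0.8593, M(φ₂)=-0.0105 → ΔM = -0.8698;  Δλ = +0.2431 rad
tan C = Δλ / ΔM = -0.2795 → C = 164.38°

164.4°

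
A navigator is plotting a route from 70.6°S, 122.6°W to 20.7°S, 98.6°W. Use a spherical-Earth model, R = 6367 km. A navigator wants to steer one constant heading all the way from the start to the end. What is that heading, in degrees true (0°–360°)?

16.7°

Meridional parts: M(φ₁)=-1.7665, M(φ₂)=-0.3694 → ΔM = +1.3971;  Δλ = +0.4189 rad
tan C = Δλ / ΔM = +0.2998 → C = 16.69°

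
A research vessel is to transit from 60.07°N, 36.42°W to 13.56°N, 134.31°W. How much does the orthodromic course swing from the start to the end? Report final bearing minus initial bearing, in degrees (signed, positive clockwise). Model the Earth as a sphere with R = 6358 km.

At departure: θ₁ = atan2(sin Δλ cos φ₂, cos φ₁ sin φ₂ − sin φ₁ cos φ₂ cos Δλ) = 283.58°
At arrival: θ₂ = atan2(sin Δλ cos φ₁, −cos φ₂ sin φ₁ + sin φ₂ cos φ₁ cos Δλ) = 209.93°
Δθ = θ₂ − θ₁ = -73.7°

-73.7°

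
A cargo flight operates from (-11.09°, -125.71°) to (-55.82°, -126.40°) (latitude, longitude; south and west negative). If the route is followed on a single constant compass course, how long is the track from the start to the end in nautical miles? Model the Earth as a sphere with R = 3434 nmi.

Rhumb course C = atan2(Δλ, Δψ) with Δψ = ln[tan(π/4+φ₂/2)/tan(π/4+φ₁/2)] = -0.9847, Δλ = -0.0120 → C = 180.70°
d = R·|Δφ| / |cos C| = 3434·0.78069 / 0.99993 = 2681 nmi

2681 nmi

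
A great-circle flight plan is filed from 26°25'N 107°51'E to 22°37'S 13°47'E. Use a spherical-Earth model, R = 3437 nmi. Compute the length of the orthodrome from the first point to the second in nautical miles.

6195 nmi

Haversine: a = sin²(Δφ/2)+cos φ₁ cos φ₂ sin²(Δλ/2) = 0.61486;  σ = 2·atan2(√a,√(1−a))
σ = 103.281° → d = Rσ = 3437·1.80259 = 6195 nmi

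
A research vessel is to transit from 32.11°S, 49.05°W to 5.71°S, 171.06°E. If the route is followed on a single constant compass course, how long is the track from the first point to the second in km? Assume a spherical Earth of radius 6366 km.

14835 km

Δψ = ln[tan(π/4+φ₂/2)/tan(π/4+φ₁/2)] = +0.4925;  Δφ = +0.4608 rad,  Δλ = -2.4415 rad
q = Δφ/Δψ = 0.9356
d = R·√(Δφ² + q²Δλ²) = 6366·2.33035 = 14835 km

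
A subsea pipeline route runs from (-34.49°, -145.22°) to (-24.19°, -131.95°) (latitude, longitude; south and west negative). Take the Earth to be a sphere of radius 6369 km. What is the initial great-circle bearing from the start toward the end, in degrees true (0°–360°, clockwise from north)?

θ = atan2( sin Δλ·cos φ₂ ,  cos φ₁ sin φ₂ − sin φ₁ cos φ₂ cos Δλ )
  = atan2(+0.2094, +0.1650) = 51.76°

51.8°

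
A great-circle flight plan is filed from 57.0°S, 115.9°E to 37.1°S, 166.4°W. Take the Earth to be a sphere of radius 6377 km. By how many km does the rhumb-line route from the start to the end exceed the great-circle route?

Great circle: cos σ = sin φ₁ sin φ₂ + cos φ₁ cos φ₂ cos Δλ,  σ = 0.9293 rad → d_gc = 5925.8 km
Rhumb line: Δψ = +0.5185, q = Δφ/Δψ = 0.6699, d_rh = R√(Δφ²+q²Δλ²) = 6201.9 km
Excess = 6201.9 − 5925.8 = 276.1 ≈ 276 km

276 km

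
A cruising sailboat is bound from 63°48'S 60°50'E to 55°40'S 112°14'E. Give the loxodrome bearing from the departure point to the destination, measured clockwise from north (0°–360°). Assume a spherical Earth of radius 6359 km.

Δψ = ln[tan(π/4+φ₂/2)/tan(π/4+φ₁/2)] = +0.2833
Δλ = +0.8971 rad (taken the short way round)
course = atan2(Δλ, Δψ) = 72.48°

72.5°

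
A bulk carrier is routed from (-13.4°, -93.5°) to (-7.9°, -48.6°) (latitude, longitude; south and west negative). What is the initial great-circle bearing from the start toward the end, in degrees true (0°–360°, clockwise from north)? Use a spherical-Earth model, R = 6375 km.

87.6°

θ = atan2( sin Δλ·cos φ₂ ,  cos φ₁ sin φ₂ − sin φ₁ cos φ₂ cos Δλ )
  = atan2(+0.6992, +0.0289) = 87.63°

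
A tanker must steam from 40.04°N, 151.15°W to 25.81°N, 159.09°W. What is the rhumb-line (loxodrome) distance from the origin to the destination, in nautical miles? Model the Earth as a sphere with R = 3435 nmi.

941 nmi

Rhumb course C = atan2(Δλ, Δψ) with Δψ = ln[tan(π/4+φ₂/2)/tan(π/4+φ₁/2)] = -0.2973, Δλ = -0.1386 → C = 204.99°
d = R·|Δφ| / |cos C| = 3435·0.24836 / 0.90637 = 941 nmi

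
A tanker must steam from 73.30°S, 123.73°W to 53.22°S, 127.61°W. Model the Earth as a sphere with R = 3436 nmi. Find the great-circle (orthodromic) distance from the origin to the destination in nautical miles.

1208 nmi

Haversine: a = sin²(Δφ/2)+cos φ₁ cos φ₂ sin²(Δλ/2) = 0.03059;  σ = 2·atan2(√a,√(1−a))
σ = 20.146° → d = Rσ = 3436·0.35161 = 1208 nmi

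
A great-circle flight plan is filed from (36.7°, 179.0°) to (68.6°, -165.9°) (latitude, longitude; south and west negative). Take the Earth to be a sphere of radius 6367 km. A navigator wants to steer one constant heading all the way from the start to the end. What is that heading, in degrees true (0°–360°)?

Δψ = ln[tan(π/4+φ₂/2)/tan(π/4+φ₁/2)] = +0.9768
Δλ = +0.2635 rad (taken the short way round)
course = atan2(Δλ, Δψ) = 15.10°

15.1°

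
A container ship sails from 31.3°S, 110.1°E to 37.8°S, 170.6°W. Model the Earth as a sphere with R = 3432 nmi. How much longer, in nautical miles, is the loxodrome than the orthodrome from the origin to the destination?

Great circle: cos σ = sin φ₁ sin φ₂ + cos φ₁ cos φ₂ cos Δλ,  σ = 1.1110 rad → d_gc = 3812.9 nmi
Rhumb line: Δψ = -0.1379, q = Δφ/Δψ = 0.8228, d_rh = R√(Δφ²+q²Δλ²) = 3927.5 nmi
Excess = 3927.5 − 3812.9 = 114.6 ≈ 115 nmi

115 nmi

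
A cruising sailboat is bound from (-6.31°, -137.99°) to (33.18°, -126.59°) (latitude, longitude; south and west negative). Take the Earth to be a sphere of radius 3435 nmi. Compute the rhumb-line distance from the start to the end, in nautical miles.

Rhumb course C = atan2(Δλ, Δψ) with Δψ = ln[tan(π/4+φ₂/2)/tan(π/4+φ₁/2)] = +0.7248, Δλ = +0.1990 → C = 15.35°
d = R·|Δφ| / |cos C| = 3435·0.68923 / 0.96433 = 2455 nmi

2455 nmi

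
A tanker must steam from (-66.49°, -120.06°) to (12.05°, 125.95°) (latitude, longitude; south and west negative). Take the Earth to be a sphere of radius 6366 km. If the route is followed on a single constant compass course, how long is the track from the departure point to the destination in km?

13081 km

Rhumb course C = atan2(Δλ, Δψ) with Δψ = ln[tan(π/4+φ₂/2)/tan(π/4+φ₁/2)] = +1.7817, Δλ = -1.9895 → C = 311.85°
d = R·|Δφ| / |cos C| = 6366·1.37078 / 0.66712 = 13081 km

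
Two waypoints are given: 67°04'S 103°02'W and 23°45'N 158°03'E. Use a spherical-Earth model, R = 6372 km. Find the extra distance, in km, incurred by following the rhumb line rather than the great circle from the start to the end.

Great circle: cos σ = sin φ₁ sin φ₂ + cos φ₁ cos φ₂ cos Δλ,  σ = 2.0111 rad → d_gc = 12814.6 km
Rhumb line: Δψ = +2.0222, q = Δφ/Δψ = 0.7838, d_rh = R√(Δφ²+q²Δλ²) = 13279.9 km
Excess = 13279.9 − 12814.6 = 465.3 ≈ 465 km

465 km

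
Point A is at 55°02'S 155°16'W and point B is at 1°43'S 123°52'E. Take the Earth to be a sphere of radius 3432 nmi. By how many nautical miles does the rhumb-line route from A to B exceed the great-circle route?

Great circle: cos σ = sin φ₁ sin φ₂ + cos φ₁ cos φ₂ cos Δλ,  σ = 1.4551 rad → d_gc = 4993.8 nmi
Rhumb line: Δψ = +1.1253, q = Δφ/Δψ = 0.8269, d_rh = R√(Δφ²+q²Δλ²) = 5123.0 nmi
Excess = 5123.0 − 4993.8 = 129.2 ≈ 129 nmi

129 nmi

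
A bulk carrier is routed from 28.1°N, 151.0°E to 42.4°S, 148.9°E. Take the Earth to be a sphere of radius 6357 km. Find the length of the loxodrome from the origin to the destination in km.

7825 km

Rhumb course C = atan2(Δλ, Δψ) with Δψ = ln[tan(π/4+φ₂/2)/tan(π/4+φ₁/2)] = -1.3300, Δλ = -0.0367 → C = 181.58°
d = R·|Δφ| / |cos C| = 6357·1.23046 / 0.99962 = 7825 km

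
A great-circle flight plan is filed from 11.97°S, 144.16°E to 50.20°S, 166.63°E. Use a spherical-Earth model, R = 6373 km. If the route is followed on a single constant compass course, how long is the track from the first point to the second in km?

4729 km

Δψ = ln[tan(π/4+φ₂/2)/tan(π/4+φ₁/2)] = -0.8057;  Δφ = -0.6672 rad,  Δλ = +0.3922 rad
q = Δφ/Δψ = 0.8282
d = R·√(Δφ² + q²Δλ²) = 6373·0.74209 = 4729 km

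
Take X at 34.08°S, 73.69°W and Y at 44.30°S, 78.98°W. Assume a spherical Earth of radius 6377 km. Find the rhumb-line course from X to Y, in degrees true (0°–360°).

Δψ = ln[tan(π/4+φ₂/2)/tan(π/4+φ₁/2)] = -0.2309
Δλ = -0.0923 rad (taken the short way round)
course = atan2(Δλ, Δψ) = 201.80°

201.8°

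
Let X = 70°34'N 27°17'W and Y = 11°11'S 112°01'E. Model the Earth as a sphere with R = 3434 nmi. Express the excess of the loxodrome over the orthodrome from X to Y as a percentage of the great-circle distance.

Great circle: σ = 2.0157 rad → d_gc = Rσ = 6921.8 nmi
Rhumb: Δφ = -1.4268, Δλ = +2.4312, Δψ = -1.9612, q = Δφ/Δψ = 0.7275 → d_rh = R√(Δφ²+q²Δλ²) = 7803.9 nmi
Excess = (7803.9 − 6921.8) / 6921.8 = 882.1 / 6921.8 = 12.74% ≈ 12.7%

12.7%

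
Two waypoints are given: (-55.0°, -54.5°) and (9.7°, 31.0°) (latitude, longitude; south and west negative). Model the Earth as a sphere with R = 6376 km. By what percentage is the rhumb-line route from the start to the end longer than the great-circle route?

2.2%

Great circle: σ = 1.6646 rad → d_gc = Rσ = 10613.4 km
Rhumb: Δφ = +1.1292, Δλ = +1.4923, Δψ = +1.3243, q = Δφ/Δψ = 0.8527 → d_rh = R√(Δφ²+q²Δλ²) = 10847.0 km
Excess = (10847.0 − 10613.4) / 10613.4 = 233.6 / 10613.4 = 2.20% ≈ 2.2%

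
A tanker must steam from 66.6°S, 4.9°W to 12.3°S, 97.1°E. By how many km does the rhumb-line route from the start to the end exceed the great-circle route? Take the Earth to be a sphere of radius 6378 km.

680 km

Great circle: cos σ = sin φ₁ sin φ₂ + cos φ₁ cos φ₂ cos Δλ,  σ = 1.4557 rad → d_gc = 9284.51 km
Rhumb line: Δψ = +1.3583, q = Δφ/Δψ = 0.6977, d_rh = R√(Δφ²+q²Δλ²) = 9964.97 km
Excess = 9964.97 − 9284.51 = 680.46 ≈ 680 km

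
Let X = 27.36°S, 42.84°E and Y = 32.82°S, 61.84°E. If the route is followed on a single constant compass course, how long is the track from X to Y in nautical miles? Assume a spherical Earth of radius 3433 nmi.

1037 nmi

Δψ = ln[tan(π/4+φ₂/2)/tan(π/4+φ₁/2)] = -0.1102;  Δφ = -0.0953 rad,  Δλ = +0.3316 rad
q = Δφ/Δψ = 0.8647
d = R·√(Δφ² + q²Δλ²) = 3433·0.30216 = 1037 nmi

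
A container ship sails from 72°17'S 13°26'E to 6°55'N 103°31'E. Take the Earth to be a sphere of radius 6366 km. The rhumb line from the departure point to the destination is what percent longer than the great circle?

Great circle: σ = 1.6862 rad → d_gc = Rσ = 10734.4 km
Rhumb: Δφ = +1.3823, Δλ = +1.5723, Δψ = +1.9799, q = Δφ/Δψ = 0.6982 → d_rh = R√(Δφ²+q²Δλ²) = 11236.9 km
Excess = (11236.9 − 10734.4) / 10734.4 = 502.5 / 10734.4 = 4.68% ≈ 4.7%

4.7%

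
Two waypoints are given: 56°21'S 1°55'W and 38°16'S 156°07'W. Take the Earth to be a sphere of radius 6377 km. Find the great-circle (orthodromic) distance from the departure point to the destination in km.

9225 km

Haversine: a = sin²(Δφ/2)+cos φ₁ cos φ₂ sin²(Δλ/2) = 0.43807;  σ = 2·atan2(√a,√(1−a))
σ = 82.885° → d = Rσ = 6377·1.44662 = 9225 km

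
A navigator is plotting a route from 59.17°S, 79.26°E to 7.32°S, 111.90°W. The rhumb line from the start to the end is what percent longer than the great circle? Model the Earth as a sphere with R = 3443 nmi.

25.3%

Great circle: σ = 1.9707 rad → d_gc = Rσ = 6785.0 nmi
Rhumb: Δφ = +0.9050, Δλ = +2.9468, Δψ = +1.1602, q = Δφ/Δψ = 0.7800 → d_rh = R√(Δφ²+q²Δλ²) = 8504.8 nmi
Excess = (8504.8 − 6785.0) / 6785.0 = 1719.8 / 6785.0 = 25.347% ≈ 25.3%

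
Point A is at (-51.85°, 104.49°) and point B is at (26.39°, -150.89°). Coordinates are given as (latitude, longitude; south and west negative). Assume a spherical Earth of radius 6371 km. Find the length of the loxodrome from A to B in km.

13496 km

Δψ = ln[tan(π/4+φ₂/2)/tan(π/4+φ₁/2)] = +1.5397;  Δφ = +1.3655 rad,  Δλ = +1.8260 rad
q = Δφ/Δψ = 0.8869
d = R·√(Δφ² + q²Δλ²) = 6371·2.11831 = 13496 km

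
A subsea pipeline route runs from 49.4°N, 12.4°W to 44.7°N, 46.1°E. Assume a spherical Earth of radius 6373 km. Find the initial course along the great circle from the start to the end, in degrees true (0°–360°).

73.8°

θ = atan2( sin Δλ·cos φ₂ ,  cos φ₁ sin φ₂ − sin φ₁ cos φ₂ cos Δλ )
  = atan2(+0.6061, +0.1758) = 73.83°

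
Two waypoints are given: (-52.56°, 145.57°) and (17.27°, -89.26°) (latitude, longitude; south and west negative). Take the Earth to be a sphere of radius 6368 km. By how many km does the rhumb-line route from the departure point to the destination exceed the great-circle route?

605 km

Great circle: cos σ = sin φ₁ sin φ₂ + cos φ₁ cos φ₂ cos Δλ,  σ = 2.1774 rad → d_gc = 13865.8 km
Rhumb line: Δψ = +1.3882, q = Δφ/Δψ = 0.8779, d_rh = R√(Δφ²+q²Δλ²) = 14470.8 km
Excess = 14470.8 − 13865.8 = 605.0 ≈ 605 km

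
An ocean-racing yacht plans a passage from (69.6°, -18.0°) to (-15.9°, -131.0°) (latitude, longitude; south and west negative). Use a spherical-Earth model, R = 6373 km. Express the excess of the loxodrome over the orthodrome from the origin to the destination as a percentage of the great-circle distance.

Great circle: σ = 1.9690 rad → d_gc = Rσ = 12548.4 km
Rhumb: Δφ = -1.4923, Δλ = -1.9722, Δψ = -1.9963, q = Δφ/Δψ = 0.7475 → d_rh = R√(Δφ²+q²Δλ²) = 13368.4 km
Excess = (13368.4 − 12548.4) / 12548.4 = 820.0 / 12548.4 = 6.53% ≈ 6.5%

6.5%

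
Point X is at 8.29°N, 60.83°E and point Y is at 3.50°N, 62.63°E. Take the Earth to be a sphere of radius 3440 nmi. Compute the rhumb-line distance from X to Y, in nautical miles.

Rhumb course C = atan2(Δλ, Δψ) with Δψ = ln[tan(π/4+φ₂/2)/tan(π/4+φ₁/2)] = -0.0841, Δλ = +0.0314 → C = 159.51°
d = R·|Δφ| / |cos C| = 3440·0.08360 / 0.93673 = 307 nmi

307 nmi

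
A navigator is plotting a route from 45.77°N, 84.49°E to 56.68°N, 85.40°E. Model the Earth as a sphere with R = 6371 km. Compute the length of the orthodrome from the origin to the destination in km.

cos σ = sin φ₁ sin φ₂ + cos φ₁ cos φ₂ cos Δλ
      = sin(45.77°)sin(56.68°) + cos(45.77°)cos(56.68°)cos(0.91°) = 0.9819
σ = 10.925° → d = Rσ = 6371·0.19067 = 1215 km

1215 km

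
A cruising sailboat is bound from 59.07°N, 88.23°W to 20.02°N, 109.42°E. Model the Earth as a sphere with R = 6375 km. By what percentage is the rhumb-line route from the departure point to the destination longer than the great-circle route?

26.0%

Great circle: σ = 1.7381 rad → d_gc = Rσ = 11080.4 km
Rhumb: Δφ = -0.6816, Δλ = -2.8335, Δψ = -0.9282, q = Δφ/Δψ = 0.7343 → d_rh = R√(Δφ²+q²Δλ²) = 13957.4 km
Excess = (13957.4 − 11080.4) / 11080.4 = 2877.0 / 11080.4 = 25.96% ≈ 26.0%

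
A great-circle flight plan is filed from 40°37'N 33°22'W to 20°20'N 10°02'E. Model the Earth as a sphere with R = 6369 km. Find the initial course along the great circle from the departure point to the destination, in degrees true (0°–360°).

105.6°

θ = atan2( sin Δλ·cos φ₂ ,  cos φ₁ sin φ₂ − sin φ₁ cos φ₂ cos Δλ )
  = atan2(+0.6443, -0.1798) = 105.59°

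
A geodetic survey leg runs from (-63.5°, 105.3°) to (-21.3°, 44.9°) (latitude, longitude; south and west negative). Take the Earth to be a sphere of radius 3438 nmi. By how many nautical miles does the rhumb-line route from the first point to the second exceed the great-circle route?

84 nmi

Great circle: cos σ = sin φ₁ sin φ₂ + cos φ₁ cos φ₂ cos Δλ,  σ = 1.0117 rad → d_gc = 3478.2 nmi
Rhumb line: Δψ = +1.0656, q = Δφ/Δψ = 0.6912, d_rh = R√(Δφ²+q²Δλ²) = 3562.0 nmi
Excess = 3562.0 − 3478.2 = 83.8 ≈ 84 nmi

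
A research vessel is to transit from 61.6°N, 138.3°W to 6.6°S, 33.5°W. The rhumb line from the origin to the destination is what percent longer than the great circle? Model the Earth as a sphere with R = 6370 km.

5.0%

Great circle: σ = 1.7945 rad → d_gc = Rσ = 11430.7 km
Rhumb: Δφ = -1.1903, Δλ = +1.8291, Δψ = -1.4897, q = Δφ/Δψ = 0.7991 → d_rh = R√(Δφ²+q²Δλ²) = 12007.0 km
Excess = (12007.0 − 11430.7) / 11430.7 = 576.3 / 11430.7 = 5.04% ≈ 5.0%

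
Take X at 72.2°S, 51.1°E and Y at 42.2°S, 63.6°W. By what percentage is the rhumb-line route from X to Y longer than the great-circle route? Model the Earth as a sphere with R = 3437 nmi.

Great circle: σ = 0.9945 rad → d_gc = Rσ = 3418.0 nmi
Rhumb: Δφ = +0.5236, Δλ = -2.0019, Δψ = +1.0402, q = Δφ/Δψ = 0.5034 → d_rh = R√(Δφ²+q²Δλ²) = 3903.0 nmi
Excess = (3903.0 − 3418.0) / 3418.0 = 485.0 / 3418.0 = 14.19% ≈ 14.2%

14.2%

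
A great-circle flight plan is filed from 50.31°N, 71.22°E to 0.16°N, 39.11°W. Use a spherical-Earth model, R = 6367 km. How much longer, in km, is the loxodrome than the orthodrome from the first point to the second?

528 km

Great circle: cos σ = sin φ₁ sin φ₂ + cos φ₁ cos φ₂ cos Δλ,  σ = 1.7923 rad → d_gc = 11411.78 km
Rhumb line: Δψ = -1.0163, q = Δφ/Δψ = 0.8612, d_rh = R√(Δφ²+q²Δλ²) = 11939.31 km
Excess = 11939.31 − 11411.78 = 527.53 ≈ 528 km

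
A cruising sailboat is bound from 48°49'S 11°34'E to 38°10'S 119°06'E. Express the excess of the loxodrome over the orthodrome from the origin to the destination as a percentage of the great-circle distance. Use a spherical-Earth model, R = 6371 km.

Great circle: σ = 1.2565 rad → d_gc = Rσ = 8005.4 km
Rhumb: Δφ = +0.1859, Δλ = +1.8768, Δψ = +0.2573, q = Δφ/Δψ = 0.7225 → d_rh = R√(Δφ²+q²Δλ²) = 8720.3 km
Excess = (8720.3 − 8005.4) / 8005.4 = 714.9 / 8005.4 = 8.93% ≈ 8.9%

8.9%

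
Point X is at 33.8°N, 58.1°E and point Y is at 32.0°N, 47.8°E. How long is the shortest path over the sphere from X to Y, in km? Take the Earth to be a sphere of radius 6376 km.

cos σ = sin φ₁ sin φ₂ + cos φ₁ cos φ₂ cos Δλ
      = sin(33.80°)sin(32.00°) + cos(33.80°)cos(32.00°)cos(-10.30°) = 0.9882
σ = 8.829° → d = Rσ = 6376·0.15410 = 983 km

983 km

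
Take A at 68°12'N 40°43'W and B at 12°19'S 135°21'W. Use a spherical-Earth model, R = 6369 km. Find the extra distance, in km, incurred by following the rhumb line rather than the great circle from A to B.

Great circle: cos σ = sin φ₁ sin φ₂ + cos φ₁ cos φ₂ cos Δλ,  σ = 1.8002 rad → d_gc = 11465.3 km
Rhumb line: Δψ = -1.8639, q = Δφ/Δψ = 0.7539, d_rh = R√(Δφ²+q²Δλ²) = 11958.5 km
Excess = 11958.5 − 11465.3 = 493.2 ≈ 493 km

493 km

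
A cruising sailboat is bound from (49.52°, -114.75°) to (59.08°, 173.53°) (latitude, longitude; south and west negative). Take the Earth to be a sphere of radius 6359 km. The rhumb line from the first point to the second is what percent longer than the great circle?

4.7%

Great circle: σ = 0.7118 rad → d_gc = Rσ = 4526.5 km
Rhumb: Δφ = +0.1669, Δλ = -1.2518, Δψ = +0.2876, q = Δφ/Δψ = 0.5802 → d_rh = R√(Δφ²+q²Δλ²) = 4738.8 km
Excess = (4738.8 − 4526.5) / 4526.5 = 212.3 / 4526.5 = 4.69% ≈ 4.7%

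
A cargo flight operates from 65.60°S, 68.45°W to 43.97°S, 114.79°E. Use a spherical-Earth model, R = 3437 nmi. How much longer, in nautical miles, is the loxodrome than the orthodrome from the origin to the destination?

Great circle: cos σ = sin φ₁ sin φ₂ + cos φ₁ cos φ₂ cos Δλ,  σ = 1.2287 rad → d_gc = 4223.15 nmi
Rhumb line: Δψ = +0.6753, q = Δφ/Δψ = 0.5590, d_rh = R√(Δφ²+q²Δλ²) = 6067.58 nmi
Excess = 6067.58 − 4223.15 = 1844.43 ≈ 1844 nmi

1844 nmi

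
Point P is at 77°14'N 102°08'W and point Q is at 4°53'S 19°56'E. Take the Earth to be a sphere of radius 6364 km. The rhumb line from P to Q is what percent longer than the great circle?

Great circle: σ = 1.7721 rad → d_gc = Rσ = 11277.4 km
Rhumb: Δφ = -1.4332, Δλ = +2.1305, Δψ = -2.2757, q = Δφ/Δψ = 0.6298 → d_rh = R√(Δφ²+q²Δλ²) = 12494.1 km
Excess = (12494.1 − 11277.4) / 11277.4 = 1216.7 / 11277.4 = 10.79% ≈ 10.8%

10.8%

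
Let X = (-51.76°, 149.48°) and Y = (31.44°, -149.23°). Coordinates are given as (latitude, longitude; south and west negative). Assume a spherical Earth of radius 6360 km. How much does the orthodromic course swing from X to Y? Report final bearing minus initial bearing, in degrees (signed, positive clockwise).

-15.9°

Initial bearing θ₁ = atan2(sin Δλ cos φ₂, cos φ₁ sin φ₂ − sin φ₁ cos φ₂ cos Δλ) = 49.25°
Final bearing θ₂ = (initial bearing from the destination back to the start) + 180° = 33.34°
Δθ = θ₂ − θ₁ = -15.9°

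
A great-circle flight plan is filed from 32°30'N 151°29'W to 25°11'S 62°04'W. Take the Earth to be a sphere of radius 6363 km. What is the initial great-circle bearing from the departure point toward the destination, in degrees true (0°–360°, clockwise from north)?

θ = atan2( sin Δλ·cos φ₂ ,  cos φ₁ sin φ₂ − sin φ₁ cos φ₂ cos Δλ )
  = atan2(+0.9049, -0.3638) = 111.90°

111.9°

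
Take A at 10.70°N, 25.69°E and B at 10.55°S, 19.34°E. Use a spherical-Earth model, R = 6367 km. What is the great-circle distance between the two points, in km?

2463 km

Haversine: a = sin²(Δφ/2)+cos φ₁ cos φ₂ sin²(Δλ/2) = 0.03696;  σ = 2·atan2(√a,√(1−a))
σ = 22.168° → d = Rσ = 6367·0.38691 = 2463 km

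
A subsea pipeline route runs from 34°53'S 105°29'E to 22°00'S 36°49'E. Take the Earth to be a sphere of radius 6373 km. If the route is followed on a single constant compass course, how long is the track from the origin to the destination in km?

6845 km

Δψ = ln[tan(π/4+φ₂/2)/tan(π/4+φ₁/2)] = +0.2566;  Δφ = +0.2249 rad,  Δλ = -1.1985 rad
q = Δφ/Δψ = 0.8764
d = R·√(Δφ² + q²Δλ²) = 6373·1.07408 = 6845 km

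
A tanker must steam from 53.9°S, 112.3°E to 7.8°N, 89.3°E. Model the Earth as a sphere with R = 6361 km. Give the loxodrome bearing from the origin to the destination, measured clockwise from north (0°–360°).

Meridional parts: M(φ₁)=-1.1212, M(φ₂)=+0.1366 → ΔM = +1.2578;  Δλ = -0.4014 rad
tan C = Δλ / ΔM = -0.3192 → C = 342.30°

342.3°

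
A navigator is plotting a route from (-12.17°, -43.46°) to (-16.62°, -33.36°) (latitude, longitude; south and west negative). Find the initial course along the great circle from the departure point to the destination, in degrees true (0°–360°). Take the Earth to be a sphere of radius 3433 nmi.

115.7°

θ = atan2( sin Δλ·cos φ₂ ,  cos φ₁ sin φ₂ − sin φ₁ cos φ₂ cos Δλ )
  = atan2(+0.1680, -0.0807) = 115.66°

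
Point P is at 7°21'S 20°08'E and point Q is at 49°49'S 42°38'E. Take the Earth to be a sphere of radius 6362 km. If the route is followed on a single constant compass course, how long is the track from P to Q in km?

Rhumb course C = atan2(Δλ, Δψ) with Δψ = ln[tan(π/4+φ₂/2)/tan(π/4+φ₁/2)] = -0.8771, Δλ = +0.3927 → C = 155.88°
d = R·|Δφ| / |cos C| = 6362·0.74118 / 0.91269 = 5166 km

5166 km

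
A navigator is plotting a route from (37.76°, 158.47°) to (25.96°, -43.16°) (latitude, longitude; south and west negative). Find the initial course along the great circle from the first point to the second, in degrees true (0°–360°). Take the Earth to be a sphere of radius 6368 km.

21.1°

θ = atan2( sin Δλ·cos φ₂ ,  cos φ₁ sin φ₂ − sin φ₁ cos φ₂ cos Δλ )
  = atan2(+0.3314, +0.8579) = 21.12°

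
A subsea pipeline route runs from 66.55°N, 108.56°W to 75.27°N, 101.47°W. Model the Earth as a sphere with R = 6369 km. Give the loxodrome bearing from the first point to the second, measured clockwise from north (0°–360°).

14.6°

Δψ = ln[tan(π/4+φ₂/2)/tan(π/4+φ₁/2)] = +0.4736
Δλ = +0.1237 rad (taken the short way round)
course = atan2(Δλ, Δψ) = 14.64°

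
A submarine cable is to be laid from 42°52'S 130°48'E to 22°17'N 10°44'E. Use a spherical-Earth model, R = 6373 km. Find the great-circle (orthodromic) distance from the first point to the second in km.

Haversine: a = sin²(Δφ/2)+cos φ₁ cos φ₂ sin²(Δλ/2) = 0.79887;  σ = 2·atan2(√a,√(1−a))
σ = 126.708° → d = Rσ = 6373·2.21148 = 14094 km

14094 km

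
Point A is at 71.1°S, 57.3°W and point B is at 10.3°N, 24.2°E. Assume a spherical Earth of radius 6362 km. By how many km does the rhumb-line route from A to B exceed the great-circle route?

Great circle: cos σ = sin φ₁ sin φ₂ + cos φ₁ cos φ₂ cos Δλ,  σ = 1.6932 rad → d_gc = 10771.9 km
Rhumb line: Δψ = +1.9738, q = Δφ/Δψ = 0.7198, d_rh = R√(Δφ²+q²Δλ²) = 11141.0 km
Excess = 11141.0 − 10771.9 = 369.1 ≈ 369 km

369 km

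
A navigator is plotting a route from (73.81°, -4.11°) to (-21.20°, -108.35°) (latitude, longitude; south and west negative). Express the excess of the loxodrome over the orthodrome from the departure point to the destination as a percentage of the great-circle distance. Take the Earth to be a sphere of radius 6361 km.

Great circle: σ = 1.9946 rad → d_gc = Rσ = 12687.6 km
Rhumb: Δφ = -1.6582, Δλ = -1.8193, Δψ = -2.3290, q = Δφ/Δψ = 0.7120 → d_rh = R√(Δφ²+q²Δλ²) = 13384.8 km
Excess = (13384.8 − 12687.6) / 12687.6 = 697.2 / 12687.6 = 5.50% ≈ 5.5%

5.5%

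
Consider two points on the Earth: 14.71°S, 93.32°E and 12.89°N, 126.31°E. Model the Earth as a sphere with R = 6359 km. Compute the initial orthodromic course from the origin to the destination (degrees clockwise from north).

θ = atan2( sin Δλ·cos φ₂ ,  cos φ₁ sin φ₂ − sin φ₁ cos φ₂ cos Δλ )
  = atan2(+0.5308, +0.4234) = 51.42°

51.4°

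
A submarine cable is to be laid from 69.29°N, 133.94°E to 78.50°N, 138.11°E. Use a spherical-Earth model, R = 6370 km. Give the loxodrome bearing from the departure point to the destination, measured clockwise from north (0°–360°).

7.0°

Δψ = ln[tan(π/4+φ₂/2)/tan(π/4+φ₁/2)] = +0.5959
Δλ = +0.0728 rad (taken the short way round)
course = atan2(Δλ, Δψ) = 6.96°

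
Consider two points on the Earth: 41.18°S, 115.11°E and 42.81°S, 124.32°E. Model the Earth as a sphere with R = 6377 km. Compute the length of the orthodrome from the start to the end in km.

783 km

Haversine: a = sin²(Δφ/2)+cos φ₁ cos φ₂ sin²(Δλ/2) = 0.00376;  σ = 2·atan2(√a,√(1−a))
σ = 7.032° → d = Rσ = 6377·0.12274 = 783 km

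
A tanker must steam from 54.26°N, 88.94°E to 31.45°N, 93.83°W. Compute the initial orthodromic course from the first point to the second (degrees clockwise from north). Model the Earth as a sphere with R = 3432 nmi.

θ = atan2( sin Δλ·cos φ₂ ,  cos φ₁ sin φ₂ − sin φ₁ cos φ₂ cos Δλ )
  = atan2(+0.0412, +0.9964) = 2.37°

2.4°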